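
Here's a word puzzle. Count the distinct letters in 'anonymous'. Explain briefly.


Unique letters in 'anonymous': {a, m, n, o, s, u, y} = 7 distinct letters.

7


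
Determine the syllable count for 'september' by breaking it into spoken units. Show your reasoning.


Break 'september' into syllables: sep-tem-ber -> sep | tem | ber = 3 syllables

3 syllables


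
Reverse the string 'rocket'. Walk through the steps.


Reverse 'rocket' character by character: 'tekcor'.

tekcor


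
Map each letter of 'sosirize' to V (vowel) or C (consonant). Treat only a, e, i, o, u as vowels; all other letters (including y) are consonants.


Letter mapping: s = C, o = V, s = C, i = V, r = C, i = V, z = C, e = V.

CVCVCVCV


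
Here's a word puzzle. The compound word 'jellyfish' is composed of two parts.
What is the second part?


Split 'jellyfish' into 'jelly' + 'fish'. The second part is 'fish'.

fish


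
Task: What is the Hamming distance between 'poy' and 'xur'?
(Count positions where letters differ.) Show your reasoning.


Alignment:
Position 1: 'p' vs 'x' = DIFFER
Position 2: 'o' vs 'u' = DIFFER
Position 3: 'y' vs 'r' = DIFFER
Total differences: 3

3


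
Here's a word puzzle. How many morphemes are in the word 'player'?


Decomposition: play (root) + -er (suffix) = 2 morpheme(s)

2 morphemes


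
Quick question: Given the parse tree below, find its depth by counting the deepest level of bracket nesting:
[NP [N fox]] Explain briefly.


Count bracket nesting levels:
'[' at pos 0: depth = 1
'[' at pos 4: depth = 2
Maximum depth reached: 2

2


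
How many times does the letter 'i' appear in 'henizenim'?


Letter 'i' in 'henizenim': found at position(s) 4, 8 = 2 occurrence(s).

2


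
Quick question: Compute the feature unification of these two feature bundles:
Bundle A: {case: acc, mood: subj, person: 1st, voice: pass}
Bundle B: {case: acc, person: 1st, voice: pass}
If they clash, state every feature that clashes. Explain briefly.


Compare features:
case: A=acc vs B=acc -> unified: acc
mood: A=subj vs B=_ -> unified: subj
person: A=1st vs B=1st -> unified: 1st
voice: A=pass vs B=pass -> unified: pass
No clashes found.

Unified: {case: acc, mood: subj, person: 1st, voice: pass}


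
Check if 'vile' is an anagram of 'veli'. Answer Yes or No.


Sorted letters of 'vile': 'eilv'
Sorted letters of 'veli': 'eilv'
They match.

Yes


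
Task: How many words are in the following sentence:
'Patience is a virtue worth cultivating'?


Split into words: Patience | is | a | virtue | worth | cultivating = 6 words.

6


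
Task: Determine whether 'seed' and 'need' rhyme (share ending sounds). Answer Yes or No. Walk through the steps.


Rime (stressed vowel + following sounds) of 'seed': -eed = /iːd/
Rime of 'need': -eed = /iːd/
/iːd/ and /iːd/ are the same ending sound, so the words rhyme.

Yes


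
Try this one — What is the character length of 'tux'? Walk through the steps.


Spell out 'tux' and number each letter: t(1), u(2), x(3). Total: 3 letters.

3


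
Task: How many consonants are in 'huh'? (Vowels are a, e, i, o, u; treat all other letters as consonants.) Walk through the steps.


Consonants in 'huh': h, h = 2 consonants.

2


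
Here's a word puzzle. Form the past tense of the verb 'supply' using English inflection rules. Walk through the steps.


Apply rule: Change -y to -ied. 'supply' becomes 'supplied'.

supplied


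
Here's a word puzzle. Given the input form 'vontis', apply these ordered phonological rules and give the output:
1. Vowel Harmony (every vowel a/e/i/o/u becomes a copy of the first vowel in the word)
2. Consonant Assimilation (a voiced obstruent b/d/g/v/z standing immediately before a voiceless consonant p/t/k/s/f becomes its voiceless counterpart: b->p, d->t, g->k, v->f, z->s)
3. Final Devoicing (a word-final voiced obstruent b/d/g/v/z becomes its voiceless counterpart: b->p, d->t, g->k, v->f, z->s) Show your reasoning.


Starting form: 'vontis'
Rule 1: Vowel Harmony: all vowels become 'o' (matching first vowel). 'vontis' -> 'vontos'
Rule 2: Consonant Assimilation: no voiced obstruent (b/d/g/v/z) stands immediately before a voiceless consonant (p/t/k/s/f). No change.
Rule 3: Final Devoicing: final consonant 's' is not one of the voiced obstruents b/d/g/v/z. No change.
Final form: 'vontos'

vontos


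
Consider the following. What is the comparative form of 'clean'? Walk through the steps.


Apply comparative formation (add -er): 'clean' -> 'cleaner'.

cleaner


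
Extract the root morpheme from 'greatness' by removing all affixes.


Remove suffix '-ness' from 'greatness' to get root 'great'.

great


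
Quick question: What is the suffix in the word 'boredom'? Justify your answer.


The word 'boredom' = 'bore' (root) + '-dom' (suffix). The suffix is '-dom'.

dom


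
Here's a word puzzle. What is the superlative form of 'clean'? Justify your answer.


Apply superlative formation (add -est): 'clean' -> 'cleanest'.

cleanest


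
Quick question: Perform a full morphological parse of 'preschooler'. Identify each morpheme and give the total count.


Step 1: Identify prefix: 'pre' (meaning: before)
Step 2: Identify root: 'school'
Step 3: Identify suffix(es): 'er'
Decomposition: pre- (prefix: before) + school (root) + -er (suffix: one who)
Total morphemes: 3

3 morphemes (pre- (prefix: before) + school (root) + -er (suffix: one who))


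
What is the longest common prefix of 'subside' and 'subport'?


Compare from the start: 3 characters match: 'sub'. Mismatch at position 4: 's' vs 'p'.

sub


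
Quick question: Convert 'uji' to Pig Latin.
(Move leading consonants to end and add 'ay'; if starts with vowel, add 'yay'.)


'uji' starts with a vowel, so add 'yay': 'ujiyay'.

ujiyay


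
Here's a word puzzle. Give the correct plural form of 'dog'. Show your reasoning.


Apply rule: Add -s. 'dog' becomes 'dogs'.

dogs


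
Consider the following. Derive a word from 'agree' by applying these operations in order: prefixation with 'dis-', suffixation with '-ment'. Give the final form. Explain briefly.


Step 1: Add prefix 'dis-' to 'agree' = 'disagree'
Step 2: Add suffix '-ment' to 'disagree' = 'disagreement'

disagreement


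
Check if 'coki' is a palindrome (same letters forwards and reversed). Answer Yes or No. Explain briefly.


Forward: 'coki'
Reversed: 'ikoc'
They differ.

No


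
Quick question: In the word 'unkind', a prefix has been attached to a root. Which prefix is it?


The word 'unkind' = 'un' (prefix) + 'kind' (root). The prefix is 'un'.

un


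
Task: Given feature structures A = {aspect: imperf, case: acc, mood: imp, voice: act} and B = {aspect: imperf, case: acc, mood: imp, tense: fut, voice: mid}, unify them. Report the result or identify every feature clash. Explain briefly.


Compare features:
aspect: A=imperf vs B=imperf -> unified: imperf
case: A=acc vs B=acc -> unified: acc
mood: A=imp vs B=imp -> unified: imp
tense: A=_ vs B=fut -> unified: fut
voice: A=act vs B=mid -> CLASH
Clash detected on feature 'voice' (act vs mid); unification fails.

CLASH on 'voice' (act vs mid)


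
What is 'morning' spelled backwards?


Reverse 'morning' character by character: 'gninrom'.

gninrom


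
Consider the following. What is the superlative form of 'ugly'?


Apply superlative formation (consonant + y: change y to i, add -est): 'ugly' -> 'ugliest'.

ugliest


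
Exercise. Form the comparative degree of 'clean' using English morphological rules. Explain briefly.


Apply comparative formation (add -er): 'clean' -> 'cleaner'.

cleaner


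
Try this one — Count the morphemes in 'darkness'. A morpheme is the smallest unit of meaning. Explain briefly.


Decomposition: dark (root) + -ness (suffix) = 2 morpheme(s)

2 morphemes


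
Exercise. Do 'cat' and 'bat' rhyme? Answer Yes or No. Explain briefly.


Rime (stressed vowel + following sounds) of 'cat': -at = /æt/
Rime of 'bat': -at = /æt/
/æt/ and /æt/ are the same ending sound, so the words rhyme.

Yes


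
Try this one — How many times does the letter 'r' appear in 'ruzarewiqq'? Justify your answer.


Letter 'r' in 'ruzarewiqq': found at position(s) 1, 5 = 2 occurrence(s).

2


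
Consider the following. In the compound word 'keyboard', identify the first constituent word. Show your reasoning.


Split 'keyboard' into 'key' + 'board'. The first part is 'key'.

key


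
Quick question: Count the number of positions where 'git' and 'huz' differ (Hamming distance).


Alignment:
Position 1: 'g' vs 'h' = DIFFER
Position 2: 'i' vs 'u' = DIFFER
Position 3: 't' vs 'z' = DIFFER
Total differences: 3

3


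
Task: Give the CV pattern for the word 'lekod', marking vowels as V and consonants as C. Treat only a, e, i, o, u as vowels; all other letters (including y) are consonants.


Letter mapping: l = C, e = V, k = C, o = V, d = C.

CVCVC


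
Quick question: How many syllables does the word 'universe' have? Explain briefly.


Break 'universe' into syllables: u-ni-verse -> u | ni | verse = 3 syllables

3 syllables


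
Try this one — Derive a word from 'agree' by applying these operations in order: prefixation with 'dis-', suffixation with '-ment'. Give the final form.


Step 1: Add prefix 'dis-' to 'agree' = 'disagree'
Step 2: Add suffix '-ment' to 'disagree' = 'disagreement'

disagreement


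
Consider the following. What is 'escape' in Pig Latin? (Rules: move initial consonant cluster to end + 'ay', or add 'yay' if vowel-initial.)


'escape' starts with a vowel, so add 'yay': 'escapeyay'.

escapeyay


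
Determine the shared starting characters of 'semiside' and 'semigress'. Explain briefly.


Compare from the start: 4 characters match: 'semi'. Mismatch at position 5: 's' vs 'g'.

semi


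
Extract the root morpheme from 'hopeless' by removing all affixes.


Remove suffix '-less' from 'hopeless' to get root 'hope'.

hope


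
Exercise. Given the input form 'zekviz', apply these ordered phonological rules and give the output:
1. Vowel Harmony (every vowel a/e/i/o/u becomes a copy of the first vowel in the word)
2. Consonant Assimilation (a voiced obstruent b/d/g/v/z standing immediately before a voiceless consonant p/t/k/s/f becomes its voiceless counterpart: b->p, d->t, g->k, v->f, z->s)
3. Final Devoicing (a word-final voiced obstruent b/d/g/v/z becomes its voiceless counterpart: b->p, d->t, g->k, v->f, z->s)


Starting form: 'zekviz'
Rule 1: Vowel Harmony: all vowels become 'e' (matching first vowel). 'zekviz' -> 'zekvez'
Rule 2: Consonant Assimilation: no voiced obstruent (b/d/g/v/z) stands immediately before a voiceless consonant (p/t/k/s/f). No change.
Rule 3: Final Devoicing: word-final voiced obstruent 'z' becomes voiceless 's'. 'zekvez' -> 'zekves'
Final form: 'zekves'

zekves


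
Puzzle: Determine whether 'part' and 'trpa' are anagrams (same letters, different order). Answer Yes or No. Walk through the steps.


Sorted letters of 'part': 'aprt'
Sorted letters of 'trpa': 'aprt'
They match.

Yes


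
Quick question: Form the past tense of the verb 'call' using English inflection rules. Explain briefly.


Apply rule: Add -ed. 'call' becomes 'called'.

called


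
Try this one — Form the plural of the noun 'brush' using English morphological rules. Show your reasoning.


Apply rule: Add -es (sibilant/fricative ending). 'brush' becomes 'brushes'.

brushes


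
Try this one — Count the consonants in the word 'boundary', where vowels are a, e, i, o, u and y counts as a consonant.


Consonants in 'boundary': b, n, d, r, y = 5 consonants.

5


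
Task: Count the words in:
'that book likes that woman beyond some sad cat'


Split into words: that | book | likes | that | woman | beyond | some | sad | cat = 9 words.

9


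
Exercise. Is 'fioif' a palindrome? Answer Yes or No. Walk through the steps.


Forward: 'fioif'
Reversed: 'fioif'
They are identical.

Yes


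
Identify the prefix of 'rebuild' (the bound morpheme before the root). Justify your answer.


The word 'rebuild' = 're' (prefix) + 'build' (root). The prefix is 're'.

re


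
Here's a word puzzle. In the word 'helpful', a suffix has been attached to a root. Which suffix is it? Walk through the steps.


The word 'helpful' = 'help' (root) + '-ful' (suffix). The suffix is '-ful'.

ful


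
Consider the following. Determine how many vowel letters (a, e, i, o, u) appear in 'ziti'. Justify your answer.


Vowels in 'ziti': i, i = 2 vowels.

2


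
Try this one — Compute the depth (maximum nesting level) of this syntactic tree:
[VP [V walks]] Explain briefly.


Count bracket nesting levels:
'[' at pos 0: depth = 1
'[' at pos 4: depth = 2
Maximum depth reached: 2

2


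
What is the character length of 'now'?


Spell out 'now' and number each letter: n(1), o(2), w(3). Total: 3 letters.

3


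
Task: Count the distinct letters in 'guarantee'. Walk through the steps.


Unique letters in 'guarantee': {a, e, g, n, r, t, u} = 7 distinct letters.

7


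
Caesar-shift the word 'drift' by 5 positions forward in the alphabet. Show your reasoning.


Shift each letter by 5: d -> i, r -> w, i -> n, f -> k, t -> y. Result: 'iwnky'.

iwnky


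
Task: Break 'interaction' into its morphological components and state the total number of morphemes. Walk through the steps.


Step 1: Identify prefix: 'inter' (meaning: between)
Step 2: Identify root: 'act'
Step 3: Identify suffix(es): 'ion'
Decomposition: inter- (prefix: between) + act (root) + -ion (suffix: act of)
Total morphemes: 3

3 morphemes (inter- (prefix: between) + act (root) + -ion (suffix: act of))


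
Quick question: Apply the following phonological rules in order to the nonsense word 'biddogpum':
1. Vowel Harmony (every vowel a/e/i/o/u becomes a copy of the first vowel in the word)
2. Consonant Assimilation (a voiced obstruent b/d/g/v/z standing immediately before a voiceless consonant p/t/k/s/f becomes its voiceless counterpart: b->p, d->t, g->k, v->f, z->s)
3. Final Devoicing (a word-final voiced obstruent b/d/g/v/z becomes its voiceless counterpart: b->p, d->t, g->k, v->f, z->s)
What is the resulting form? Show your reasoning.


Starting form: 'biddogpum'
Rule 1: Vowel Harmony: all vowels become 'i' (matching first vowel). 'biddogpum' -> 'biddigpim'
Rule 2: Consonant Assimilation: voiced obstruent before voiceless consonant becomes voiceless ('gp' -> 'kp'). 'biddigpim' -> 'biddikpim'
Rule 3: Final Devoicing: final consonant 'm' is not one of the voiced obstruents b/d/g/v/z. No change.
Final form: 'biddikpim'

biddikpim


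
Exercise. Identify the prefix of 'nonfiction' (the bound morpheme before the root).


The word 'nonfiction' = 'non' (prefix) + 'fiction' (root). The prefix is 'non'.

non


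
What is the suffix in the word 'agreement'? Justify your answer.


The word 'agreement' = 'agree' (root) + '-ment' (suffix). The suffix is '-ment'.

ment


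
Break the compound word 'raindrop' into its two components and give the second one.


Split 'raindrop' into 'rain' + 'drop'. The second part is 'drop'.

drop


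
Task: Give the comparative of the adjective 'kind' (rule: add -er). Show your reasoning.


Apply comparative formation (add -er): 'kind' -> 'kinder'.

kinder


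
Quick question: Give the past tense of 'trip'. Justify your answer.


Apply rule: Double final consonant and add -ed. 'trip' becomes 'tripped'.

tripped


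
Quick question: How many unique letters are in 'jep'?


Unique letters in 'jep': {e, j, p} = 3 distinct letters.

3


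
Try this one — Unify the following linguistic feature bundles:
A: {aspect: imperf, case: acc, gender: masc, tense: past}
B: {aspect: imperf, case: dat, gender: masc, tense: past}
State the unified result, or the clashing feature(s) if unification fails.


Compare features:
aspect: A=imperf vs B=imperf -> unified: imperf
case: A=acc vs B=dat -> CLASH
gender: A=masc vs B=masc -> unified: masc
tense: A=past vs B=past -> unified: past
Clash detected on feature 'case' (acc vs dat); unification fails.

CLASH on 'case' (acc vs dat)


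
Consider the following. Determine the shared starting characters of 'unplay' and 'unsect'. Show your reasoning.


Compare from the start: 2 characters match: 'un'. Mismatch at position 3: 'p' vs 's'.

un


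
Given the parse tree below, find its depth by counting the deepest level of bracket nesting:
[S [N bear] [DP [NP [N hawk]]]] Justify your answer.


Count bracket nesting levels:
'[' at pos 0: depth = 1
'[' at pos 3: depth = 2
'[' at pos 12: depth = 2
'[' at pos 16: depth = 3
'[' at pos 20: depth = 4
Maximum depth reached: 4

4


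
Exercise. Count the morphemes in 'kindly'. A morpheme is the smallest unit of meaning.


Decomposition: kind (root) + -ly (suffix) = 2 morpheme(s)

2 morphemes


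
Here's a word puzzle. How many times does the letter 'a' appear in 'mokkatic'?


Letter 'a' in 'mokkatic': found at position(s) 5 = 1 occurrence(s).

1


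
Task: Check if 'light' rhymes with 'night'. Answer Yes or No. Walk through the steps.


Rime (stressed vowel + following sounds) of 'light': -ight = /aɪt/
Rime of 'night': -ight = /aɪt/
/aɪt/ and /aɪt/ are the same ending sound, so the words rhyme.

Yes


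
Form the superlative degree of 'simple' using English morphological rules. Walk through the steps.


Apply superlative formation (ends in e: add -st): 'simple' -> 'simplest'.

simplest


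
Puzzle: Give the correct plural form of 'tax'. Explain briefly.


Apply rule: Add -es (sibilant/fricative ending). 'tax' becomes 'taxes'.

taxes


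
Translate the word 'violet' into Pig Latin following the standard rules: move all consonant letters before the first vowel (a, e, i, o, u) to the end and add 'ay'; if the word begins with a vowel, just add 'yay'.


'violet': move consonant cluster 'v' to end and add 'ay': 'ioletvay'.

ioletvay


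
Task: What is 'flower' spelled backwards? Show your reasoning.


Reverse 'flower' character by character: 'rewolf'.

rewolf


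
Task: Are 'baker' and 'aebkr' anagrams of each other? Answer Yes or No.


Sorted letters of 'baker': 'abekr'
Sorted letters of 'aebkr': 'abekr'
They match.

Yes


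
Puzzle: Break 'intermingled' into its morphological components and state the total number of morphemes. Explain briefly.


Step 1: Identify prefix: 'inter' (meaning: between)
Step 2: Identify root: 'mingle'
Step 3: Identify suffix(es): 'ed'
Decomposition: inter- (prefix: between) + mingle (root) + -ed (suffix: past)
Total morphemes: 3

3 morphemes (inter- (prefix: between) + mingle (root) + -ed (suffix: past))


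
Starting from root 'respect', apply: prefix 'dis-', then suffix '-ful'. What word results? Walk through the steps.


Step 1: Add prefix 'dis-' to 'respect' = 'disrespect'
Step 2: Add suffix '-ful' to 'disrespect' = 'disrespectful'

disrespectful


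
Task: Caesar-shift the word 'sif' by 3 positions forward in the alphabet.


Shift each letter by 3: s -> v, i -> l, f -> i. Result: 'vli'.

vli


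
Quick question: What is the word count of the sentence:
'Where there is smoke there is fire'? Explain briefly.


Split into words: Where | there | is | smoke | there | is | fire = 7 words.

7


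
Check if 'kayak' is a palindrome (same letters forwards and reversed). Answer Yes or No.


Forward: 'kayak'
Reversed: 'kayak'
They are identical.

Yes


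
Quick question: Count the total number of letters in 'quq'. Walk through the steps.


Spell out 'quq' and number each letter: q(1), u(2), q(3). Total: 3 letters.

3


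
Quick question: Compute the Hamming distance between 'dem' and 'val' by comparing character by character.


Alignment:
Position 1: 'd' vs 'v' = DIFFER
Position 2: 'e' vs 'a' = DIFFER
Position 3: 'm' vs 'l' = DIFFER
Total differences: 3

3


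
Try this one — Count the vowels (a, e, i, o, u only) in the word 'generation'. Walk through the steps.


Vowels in 'generation': e, e, a, i, o = 5 vowels.

5


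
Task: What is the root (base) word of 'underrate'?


Remove prefix 'under' from 'underrate' to get root 'rate'.

rate


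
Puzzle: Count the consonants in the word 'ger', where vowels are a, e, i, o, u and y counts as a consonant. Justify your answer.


Consonants in 'ger': g, r = 2 consonants.

2


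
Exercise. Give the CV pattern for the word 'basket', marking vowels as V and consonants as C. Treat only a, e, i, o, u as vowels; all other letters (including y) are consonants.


Letter mapping: b = C, a = V, s = C, k = C, e = V, t = C.

CVCCVC


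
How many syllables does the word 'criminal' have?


Break 'criminal' into syllables: crim-i-nal -> crim | i | nal = 3 syllables

3 syllables


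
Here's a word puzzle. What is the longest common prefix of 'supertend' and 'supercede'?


Compare from the start: 5 characters match: 'super'. Mismatch at position 6: 't' vs 'c'.

super


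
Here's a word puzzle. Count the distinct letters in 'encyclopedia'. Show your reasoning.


Unique letters in 'encyclopedia': {a, c, d, e, i, l, n, o, p, y} = 10 distinct letters.

10


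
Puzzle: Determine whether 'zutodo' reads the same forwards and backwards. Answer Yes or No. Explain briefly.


Forward: 'zutodo'
Reversed: 'odotuz'
They differ.

No


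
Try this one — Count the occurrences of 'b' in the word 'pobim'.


Letter 'b' in 'pobim': found at position(s) 3 = 1 occurrence(s).

1


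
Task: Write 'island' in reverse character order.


Reverse 'island' character by character: 'dnalsi'.

dnalsi


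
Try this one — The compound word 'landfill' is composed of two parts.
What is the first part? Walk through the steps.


Split 'landfill' into 'land' + 'fill'. The first part is 'land'.

land


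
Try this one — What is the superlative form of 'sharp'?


Apply superlative formation (add -est): 'sharp' -> 'sharpest'.

sharpest


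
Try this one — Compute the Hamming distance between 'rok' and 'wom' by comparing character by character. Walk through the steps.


Alignment:
Position 1: 'r' vs 'w' = DIFFER
Position 2: 'o' vs 'o' = match
Position 3: 'k' vs 'm' = DIFFER
Total differences: 2

2


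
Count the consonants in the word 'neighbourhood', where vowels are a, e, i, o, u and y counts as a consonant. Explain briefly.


Consonants in 'neighbourhood': n, g, h, b, r, h, d = 7 consonants.

7


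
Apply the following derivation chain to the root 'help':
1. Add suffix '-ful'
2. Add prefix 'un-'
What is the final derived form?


Step 1: Add suffix '-ful' to 'help' = 'helpful'
Step 2: Add prefix 'un-' to 'helpful' = 'unhelpful'

unhelpful


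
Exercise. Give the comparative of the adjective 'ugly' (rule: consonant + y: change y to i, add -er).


Apply comparative formation (consonant + y: change y to i, add -er): 'ugly' -> 'uglier'.

uglier


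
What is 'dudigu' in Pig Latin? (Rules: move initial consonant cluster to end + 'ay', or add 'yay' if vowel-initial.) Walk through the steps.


'dudigu': move consonant cluster 'd' to end and add 'ay': 'udiguday'.

udiguday


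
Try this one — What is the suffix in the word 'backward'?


The word 'backward' = 'back' (root) + '-ward' (suffix). The suffix is '-ward'.

ward


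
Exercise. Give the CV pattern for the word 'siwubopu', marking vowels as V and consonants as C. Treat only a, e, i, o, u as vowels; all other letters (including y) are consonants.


Letter mapping: s = C, i = V, w = C, u = V, b = C, o = V, p = C, u = V.

CVCVCVCV


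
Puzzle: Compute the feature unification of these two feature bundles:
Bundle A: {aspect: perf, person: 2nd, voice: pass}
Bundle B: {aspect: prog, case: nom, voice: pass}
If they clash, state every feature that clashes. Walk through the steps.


Compare features:
aspect: A=perf vs B=prog -> CLASH
case: A=_ vs B=nom -> unified: nom
person: A=2nd vs B=_ -> unified: 2nd
voice: A=pass vs B=pass -> unified: pass
Clash detected on feature 'aspect' (perf vs prog); unification fails.

CLASH on 'aspect' (perf vs prog)


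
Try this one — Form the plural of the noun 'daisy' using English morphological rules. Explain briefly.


Apply rule: Change -y to -ies (consonant + y). 'daisy' becomes 'daisies'.

daisies


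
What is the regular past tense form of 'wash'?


Apply rule: Add -ed. 'wash' becomes 'washed'.

washed


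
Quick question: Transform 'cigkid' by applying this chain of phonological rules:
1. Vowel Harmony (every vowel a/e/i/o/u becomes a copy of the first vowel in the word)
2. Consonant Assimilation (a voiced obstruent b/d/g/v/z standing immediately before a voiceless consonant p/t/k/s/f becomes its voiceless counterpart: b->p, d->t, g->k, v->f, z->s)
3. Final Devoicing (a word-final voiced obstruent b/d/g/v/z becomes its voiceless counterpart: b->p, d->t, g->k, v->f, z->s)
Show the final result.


Starting form: 'cigkid'
Rule 1: Vowel Harmony: all vowels already match. No change.
Rule 2: Consonant Assimilation: voiced obstruent before voiceless consonant becomes voiceless ('gk' -> 'kk'). 'cigkid' -> 'cikkid'
Rule 3: Final Devoicing: word-final voiced obstruent 'd' becomes voiceless 't'. 'cikkid' -> 'cikkit'
Final form: 'cikkit'

cikkit


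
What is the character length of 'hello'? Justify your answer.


Spell out 'hello' and number each letter: h(1), e(2), l(3), l(4), o(5). Total: 5 letters.

5


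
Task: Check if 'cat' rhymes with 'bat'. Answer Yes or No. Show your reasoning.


Rime (stressed vowel + following sounds) of 'cat': -at = /æt/
Rime of 'bat': -at = /æt/
/æt/ and /æt/ are the same ending sound, so the words rhyme.

Yes


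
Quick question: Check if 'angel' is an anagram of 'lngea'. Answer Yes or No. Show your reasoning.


Sorted letters of 'angel': 'aegln'
Sorted letters of 'lngea': 'aegln'
They match.

Yes


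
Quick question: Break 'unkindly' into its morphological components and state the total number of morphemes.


Step 1: Identify prefix: 'un' (meaning: not/reverse)
Step 2: Identify root: 'kind'
Step 3: Identify suffix(es): 'ly'
Decomposition: un- (prefix: not/reverse) + kind (root) + -ly (suffix: in manner of)
Total morphemes: 3

3 morphemes (un- (prefix: not/reverse) + kind (root) + -ly (suffix: in manner of))


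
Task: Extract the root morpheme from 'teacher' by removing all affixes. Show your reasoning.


Remove suffix '-er' from 'teacher' to get root 'teach'.

teach


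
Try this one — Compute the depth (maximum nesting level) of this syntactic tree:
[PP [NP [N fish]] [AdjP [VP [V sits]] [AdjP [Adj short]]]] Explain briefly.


Count bracket nesting levels:
'[' at pos 0: depth = 1
'[' at pos 4: depth = 2
'[' at pos 8: depth = 3
'[' at pos 18: depth = 2
'[' at pos 24: depth = 3
'[' at pos 28: depth = 4
'[' at pos 38: depth = 3
'[' at pos 44: depth = 4
Maximum depth reached: 4

4


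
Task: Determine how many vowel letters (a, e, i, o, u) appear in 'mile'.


Vowels in 'mile': i, e = 2 vowels.

2


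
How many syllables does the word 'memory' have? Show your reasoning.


Break 'memory' into syllables: mem-o-ry -> mem | o | ry = 3 syllables

3 syllables


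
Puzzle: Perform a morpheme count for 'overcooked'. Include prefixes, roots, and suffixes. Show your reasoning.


Decomposition: over- (prefix) + cook (root) + -ed (suffix) = 3 morpheme(s)

3 morphemes


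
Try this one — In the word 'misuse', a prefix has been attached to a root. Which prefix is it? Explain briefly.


The word 'misuse' = 'mis' (prefix) + 'use' (root). The prefix is 'mis'.

mis


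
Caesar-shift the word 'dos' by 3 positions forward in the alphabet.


Shift each letter by 3: d -> g, o -> r, s -> v. Result: 'grv'.

grv


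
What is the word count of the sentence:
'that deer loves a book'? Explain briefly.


Split into words: that | deer | loves | a | book = 5 words.

5


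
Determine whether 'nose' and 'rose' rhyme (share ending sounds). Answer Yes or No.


Rime (stressed vowel + following sounds) of 'nose': -ose = /oʊz/
Rime of 'rose': -ose = /oʊz/
/oʊz/ and /oʊz/ are the same ending sound, so the words rhyme.

Yes


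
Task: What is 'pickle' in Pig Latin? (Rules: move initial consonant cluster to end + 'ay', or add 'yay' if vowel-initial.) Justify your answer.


'pickle': move consonant cluster 'p' to end and add 'ay': 'icklepay'.

icklepay


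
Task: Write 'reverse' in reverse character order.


Reverse 'reverse' character by character: 'esrever'.

esrever


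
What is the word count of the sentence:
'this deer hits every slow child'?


Split into words: this | deer | hits | every | slow | child = 6 words.

6


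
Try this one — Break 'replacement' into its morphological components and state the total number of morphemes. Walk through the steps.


Step 1: Identify prefix: 're' (meaning: again)
Step 2: Identify root: 'place'
Step 3: Identify suffix(es): 'ment'
Decomposition: re- (prefix: again) + place (root) + -ment (suffix: action/result)
Total morphemes: 3

3 morphemes (re- (prefix: again) + place (root) + -ment (suffix: action/result))


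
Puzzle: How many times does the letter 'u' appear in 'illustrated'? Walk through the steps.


Letter 'u' in 'illustrated': found at position(s) 4 = 1 occurrence(s).

1


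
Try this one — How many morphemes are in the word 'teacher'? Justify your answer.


Decomposition: teach (root) + -er (suffix) = 2 morpheme(s)

2 morphemes


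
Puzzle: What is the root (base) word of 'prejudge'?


Remove prefix 'pre' from 'prejudge' to get root 'judge'.

judge


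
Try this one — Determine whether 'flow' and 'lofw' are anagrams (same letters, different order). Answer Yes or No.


Sorted letters of 'flow': 'flow'
Sorted letters of 'lofw': 'flow'
They match.

Yes


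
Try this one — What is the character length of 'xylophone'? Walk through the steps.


Spell out 'xylophone' and number each letter: x(1), y(2), l(3), o(4), p(5), h(6), o(7), n(8), e(9). Total: 9 letters.

9


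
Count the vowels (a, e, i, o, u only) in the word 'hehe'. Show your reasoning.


Vowels in 'hehe': e, e = 2 vowels.

2


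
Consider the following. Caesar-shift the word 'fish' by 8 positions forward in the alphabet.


Shift each letter by 8: f -> n, i -> q, s -> a, h -> p. Result: 'nqap'.

nqap


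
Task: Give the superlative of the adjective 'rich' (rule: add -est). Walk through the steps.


Apply superlative formation (add -est): 'rich' -> 'richest'.

richest


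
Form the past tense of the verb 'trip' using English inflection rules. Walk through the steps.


Apply rule: Double final consonant and add -ed. 'trip' becomes 'tripped'.

tripped


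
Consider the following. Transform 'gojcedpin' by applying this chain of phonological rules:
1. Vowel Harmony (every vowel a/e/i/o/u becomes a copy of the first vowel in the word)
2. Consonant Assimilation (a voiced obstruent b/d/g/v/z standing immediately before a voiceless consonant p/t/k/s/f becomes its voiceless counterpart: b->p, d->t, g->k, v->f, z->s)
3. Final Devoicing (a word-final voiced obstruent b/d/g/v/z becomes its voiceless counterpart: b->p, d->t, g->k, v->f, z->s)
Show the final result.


Starting form: 'gojcedpin'
Rule 1: Vowel Harmony: all vowels become 'o' (matching first vowel). 'gojcedpin' -> 'gojcodpon'
Rule 2: Consonant Assimilation: voiced obstruent before voiceless consonant becomes voiceless ('dp' -> 'tp'). 'gojcodpon' -> 'gojcotpon'
Rule 3: Final Devoicing: final consonant 'n' is not one of the voiced obstruents b/d/g/v/z. No change.
Final form: 'gojcotpon'

gojcotpon


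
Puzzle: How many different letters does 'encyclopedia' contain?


Unique letters in 'encyclopedia': {a, c, d, e, i, l, n, o, p, y} = 10 distinct letters.

10


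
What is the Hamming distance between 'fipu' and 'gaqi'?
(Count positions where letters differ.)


Alignment:
Position 1: 'f' vs 'g' = DIFFER
Position 2: 'i' vs 'a' = DIFFER
Position 3: 'p' vs 'q' = DIFFER
Position 4: 'u' vs 'i' = DIFFER
Total differences: 4

4


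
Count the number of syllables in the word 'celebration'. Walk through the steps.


Break 'celebration' into syllables: cel-e-bra-tion -> cel | e | bra | tion = 4 syllables

4 syllables


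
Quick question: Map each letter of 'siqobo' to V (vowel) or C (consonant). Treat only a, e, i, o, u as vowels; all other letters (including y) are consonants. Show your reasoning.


Letter mapping: s = C, i = V, q = C, o = V, b = C, o = V.

CVCVCV


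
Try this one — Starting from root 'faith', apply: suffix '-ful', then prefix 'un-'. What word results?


Step 1: Add suffix '-ful' to 'faith' = 'faithful'
Step 2: Add prefix 'un-' to 'faithful' = 'unfaithful'

unfaithful


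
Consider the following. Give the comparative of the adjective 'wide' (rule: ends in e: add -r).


Apply comparative formation (ends in e: add -r): 'wide' -> 'wider'.

wider


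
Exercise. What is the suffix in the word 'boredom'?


The word 'boredom' = 'bore' (root) + '-dom' (suffix). The suffix is '-dom'.

dom


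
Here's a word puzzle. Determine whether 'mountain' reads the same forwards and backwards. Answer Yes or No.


Forward: 'mountain'
Reversed: 'niatnuom'
They differ.

No


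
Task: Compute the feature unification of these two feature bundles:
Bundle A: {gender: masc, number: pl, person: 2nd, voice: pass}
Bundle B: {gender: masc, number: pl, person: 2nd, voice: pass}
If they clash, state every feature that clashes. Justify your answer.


Compare features:
gender: A=masc vs B=masc -> unified: masc
number: A=pl vs B=pl -> unified: pl
person: A=2nd vs B=2nd -> unified: 2nd
voice: A=pass vs B=pass -> unified: pass
No clashes found.

Unified: {gender: masc, number: pl, person: 2nd, voice: pass}


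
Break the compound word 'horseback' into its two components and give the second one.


Split 'horseback' into 'horse' + 'back'. The second part is 'back'.

back


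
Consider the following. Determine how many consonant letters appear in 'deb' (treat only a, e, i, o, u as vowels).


Consonants in 'deb': d, b = 2 consonants.

2


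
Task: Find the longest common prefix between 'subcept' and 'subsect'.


Compare from the start: 3 characters match: 'sub'. Mismatch at position 4: 'c' vs 's'.

sub


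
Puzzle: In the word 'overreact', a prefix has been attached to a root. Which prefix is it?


The word 'overreact' = 'over' (prefix) + 'react' (root). The prefix is 'over'.

over


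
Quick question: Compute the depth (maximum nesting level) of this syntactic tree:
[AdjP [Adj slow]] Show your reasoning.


Count bracket nesting levels:
'[' at pos 0: depth = 1
'[' at pos 6: depth = 2
Maximum depth reached: 2

2


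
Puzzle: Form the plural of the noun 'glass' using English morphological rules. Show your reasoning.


Apply rule: Add -es (sibilant/fricative ending). 'glass' becomes 'glasses'.

glasses


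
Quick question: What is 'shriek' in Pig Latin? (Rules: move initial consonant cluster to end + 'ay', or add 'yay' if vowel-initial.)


'shriek': move consonant cluster 'shr' to end and add 'ay': 'iekshray'.

iekshray


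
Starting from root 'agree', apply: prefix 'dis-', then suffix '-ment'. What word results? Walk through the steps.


Step 1: Add prefix 'dis-' to 'agree' = 'disagree'
Step 2: Add suffix '-ment' to 'disagree' = 'disagreement'

disagreement


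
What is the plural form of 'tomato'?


Apply rule: Add -es (consonant + o). 'tomato' becomes 'tomatoes'.

tomatoes


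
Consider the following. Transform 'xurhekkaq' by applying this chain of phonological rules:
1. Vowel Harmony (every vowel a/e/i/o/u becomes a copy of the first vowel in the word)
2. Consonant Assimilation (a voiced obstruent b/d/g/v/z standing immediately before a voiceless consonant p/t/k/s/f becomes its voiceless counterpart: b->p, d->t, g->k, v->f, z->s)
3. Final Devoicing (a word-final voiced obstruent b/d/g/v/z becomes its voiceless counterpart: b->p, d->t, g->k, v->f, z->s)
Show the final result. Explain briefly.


Starting form: 'xurhekkaq'
Rule 1: Vowel Harmony: all vowels become 'u' (matching first vowel). 'xurhekkaq' -> 'xurhukkuq'
Rule 2: Consonant Assimilation: no voiced obstruent (b/d/g/v/z) stands immediately before a voiceless consonant (p/t/k/s/f). No change.
Rule 3: Final Devoicing: final consonant 'q' is not one of the voiced obstruents b/d/g/v/z. No change.
Final form: 'xurhukkuq'

xurhukkuq


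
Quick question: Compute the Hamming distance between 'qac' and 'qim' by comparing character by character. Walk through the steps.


Alignment:
Position 1: 'q' vs 'q' = match
Position 2: 'a' vs 'i' = DIFFER
Position 3: 'c' vs 'm' = DIFFER
Total differences: 2

2


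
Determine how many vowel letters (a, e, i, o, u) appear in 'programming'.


Vowels in 'programming': o, a, i = 3 vowels.

3


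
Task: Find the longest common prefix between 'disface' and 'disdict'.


Compare from the start: 3 characters match: 'dis'. Mismatch at position 4: 'f' vs 'd'.

dis


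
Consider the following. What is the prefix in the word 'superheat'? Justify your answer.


The word 'superheat' = 'super' (prefix) + 'heat' (root). The prefix is 'super'.

super


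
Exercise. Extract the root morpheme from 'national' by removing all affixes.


Remove suffix '-al' from 'national' to get root 'nation'.

nation


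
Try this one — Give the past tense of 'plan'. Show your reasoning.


Apply rule: Double final consonant and add -ed. 'plan' becomes 'planned'.

planned


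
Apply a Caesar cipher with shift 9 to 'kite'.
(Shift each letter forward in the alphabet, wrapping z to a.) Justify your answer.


Shift each letter by 9: k -> t, i -> r, t -> c, e -> n. Result: 'trcn'.

trcn


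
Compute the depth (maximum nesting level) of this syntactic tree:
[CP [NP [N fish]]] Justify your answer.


Count bracket nesting levels:
'[' at pos 0: depth = 1
'[' at pos 4: depth = 2
'[' at pos 8: depth = 3
Maximum depth reached: 3

3


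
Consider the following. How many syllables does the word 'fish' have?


Break 'fish' into syllables: fish -> fish = 1 syllable

1 syllable


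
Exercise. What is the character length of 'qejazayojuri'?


Spell out 'qejazayojuri' and number each letter: q(1), e(2), j(3), a(4), z(5), a(6), y(7), o(8), j(9), u(10), r(11), i(12). Total: 12 letters.

12


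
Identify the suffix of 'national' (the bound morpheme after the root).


The word 'national' = 'nation' (root) + '-al' (suffix). The suffix is '-al'.

al


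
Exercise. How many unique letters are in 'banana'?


Unique letters in 'banana': {a, b, n} = 3 distinct letters.

3


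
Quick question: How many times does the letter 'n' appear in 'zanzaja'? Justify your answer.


Letter 'n' in 'zanzaja': found at position(s) 3 = 1 occurrence(s).

1


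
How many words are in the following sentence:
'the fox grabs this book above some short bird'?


Split into words: the | fox | grabs | this | book | above | some | short | bird = 9 words.

9


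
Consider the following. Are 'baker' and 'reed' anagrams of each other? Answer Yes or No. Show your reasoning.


Sorted letters of 'baker': 'abekr'
Sorted letters of 'reed': 'deer'
They do not match.

No


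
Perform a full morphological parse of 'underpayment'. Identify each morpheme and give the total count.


Step 1: Identify prefix: 'under' (meaning: beneath/insufficient)
Step 2: Identify root: 'pay'
Step 3: Identify suffix(es): 'ment'
Decomposition: under- (prefix: beneath/insufficient) + pay (root) + -ment (suffix: action/result)
Total morphemes: 3

3 morphemes (under- (prefix: beneath/insufficient) + pay (root) + -ment (suffix: action/result))
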